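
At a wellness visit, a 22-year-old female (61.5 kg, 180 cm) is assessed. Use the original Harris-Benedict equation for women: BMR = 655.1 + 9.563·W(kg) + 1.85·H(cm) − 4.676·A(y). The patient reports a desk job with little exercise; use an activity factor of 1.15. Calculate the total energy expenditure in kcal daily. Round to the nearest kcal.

Harris-Benedict: BMR = 655.1 + 9.563(61.5) + 1.85(180) − 4.676(22) = 1473.3525 kcal/day.
TEE = BMR × activity factor = 1473.3525 × 1.15 = 1694.3554 kcal/day.

1694 kcal daily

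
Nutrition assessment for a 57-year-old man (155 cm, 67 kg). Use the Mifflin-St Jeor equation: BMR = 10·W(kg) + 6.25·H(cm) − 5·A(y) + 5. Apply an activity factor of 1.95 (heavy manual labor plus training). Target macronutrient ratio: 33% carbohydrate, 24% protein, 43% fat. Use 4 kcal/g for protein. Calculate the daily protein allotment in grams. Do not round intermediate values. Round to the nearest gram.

Mifflin-St Jeor (male): BMR = 10(67) + 6.25(155) − 5(57) + 5 = 670 + 968.75 − 285 + 5 = 1358.75 kcal/day.
TEE = 1358.75 × 1.95 = 2649.5625 kcal/day.
Protein energy = 24% × 2649.5625 = 635.895 kcal.
Protein = 635.895 ÷ 4 kcal/g = 158.9738 g.

159 g/day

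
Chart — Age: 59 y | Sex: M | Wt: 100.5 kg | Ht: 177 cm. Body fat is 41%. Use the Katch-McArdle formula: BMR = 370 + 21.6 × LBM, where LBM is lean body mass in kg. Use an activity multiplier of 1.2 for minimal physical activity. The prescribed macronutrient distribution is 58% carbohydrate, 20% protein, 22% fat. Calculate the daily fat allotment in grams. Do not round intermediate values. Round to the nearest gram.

LBM = 100.5 × (1 − 0.41) = 59.295 kg. Katch-McArdle: BMR = 370 + 21.6 × 59.295 = 1650.772 kcal/day.
TEE = 1650.772 × 1.2 = 1980.9264 kcal/day.
Fat energy = 22% × 1980.9264 = 435.8038 kcal.
Fat = 435.8038 ÷ 9 kcal/g = 48.4226 g.

48 g/day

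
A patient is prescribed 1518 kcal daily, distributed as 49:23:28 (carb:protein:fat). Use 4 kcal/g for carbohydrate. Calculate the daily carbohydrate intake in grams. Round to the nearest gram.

186 g/day

Carbohydrate energy = 49% × 1518 = 743.82 kcal.
At 4 kcal/g: 743.82 ÷ 4 = 185.955 g.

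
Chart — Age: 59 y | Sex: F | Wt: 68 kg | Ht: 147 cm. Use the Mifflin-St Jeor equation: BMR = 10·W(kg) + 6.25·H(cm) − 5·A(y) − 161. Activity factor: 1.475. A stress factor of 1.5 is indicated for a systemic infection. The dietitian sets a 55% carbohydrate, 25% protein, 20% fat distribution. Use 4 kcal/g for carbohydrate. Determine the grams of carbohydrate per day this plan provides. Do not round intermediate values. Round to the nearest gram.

348 g/day

Mifflin-St Jeor (female): BMR = 10(68) + 6.25(147) − 5(59) − 161 = 680 + 918.75 − 295 − 161 = 1142.75 kcal/day.
TEE = 1142.75 × 1.475 = 1685.5563 kcal/day.
With stress factor 1.5: 1685.5563 × 1.5 = 2528.3344 kcal/day.
Carbohydrate energy = 55% × 2528.3344 = 1390.5839 kcal.
Carbohydrate = 1390.5839 ÷ 4 kcal/g = 347.646 g.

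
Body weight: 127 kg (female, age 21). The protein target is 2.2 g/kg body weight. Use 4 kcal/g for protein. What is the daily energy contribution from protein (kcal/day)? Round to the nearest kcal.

Protein = 2.2 g/kg × 127 kg = 279.4 g/day.
Protein energy = 279.4 g × 4 kcal/g = 1117.6 kcal/day.

1118 kcal/day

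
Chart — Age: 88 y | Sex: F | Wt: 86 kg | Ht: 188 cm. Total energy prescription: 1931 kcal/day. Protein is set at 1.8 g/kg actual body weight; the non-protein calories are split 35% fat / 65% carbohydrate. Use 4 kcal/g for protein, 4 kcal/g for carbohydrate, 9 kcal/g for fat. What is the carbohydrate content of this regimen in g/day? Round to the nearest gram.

213 g/day

Protein = 1.8 × 86 = 154.8 g → 154.8 × 4 = 619.2 kcal.
Non-protein calories = 1931 − 619.2 = 1311.8 kcal.
Fat: 35% × 1311.8 = 459.13 kcal; carbohydrate: 852.67 kcal.
Carbohydrate: 852.67 kcal ÷ 4 kcal/g = 213.1675 g.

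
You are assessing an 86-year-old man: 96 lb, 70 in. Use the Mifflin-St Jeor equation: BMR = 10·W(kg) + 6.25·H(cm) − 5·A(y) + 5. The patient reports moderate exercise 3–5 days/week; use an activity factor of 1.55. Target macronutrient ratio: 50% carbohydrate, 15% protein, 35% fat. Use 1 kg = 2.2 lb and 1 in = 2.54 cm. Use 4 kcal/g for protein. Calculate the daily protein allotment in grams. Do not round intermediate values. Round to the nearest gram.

Convert to metric: weight = 96 ÷ 2.2 = 43.6364 kg; height = 70 × 2.54 = 177.8 cm.
Mifflin-St Jeor (male): BMR = 10(43.6364) + 6.25(177.8) − 5(86) + 5 = 436.3636 + 1111.25 − 430 + 5 = 1122.6136 kcal/day.
TEE = 1122.6136 × 1.55 = 1740.0511 kcal/day.
Protein energy = 15% × 1740.0511 = 261.0077 kcal.
Protein = 261.0077 ÷ 4 kcal/g = 65.2519 g.

65 g/day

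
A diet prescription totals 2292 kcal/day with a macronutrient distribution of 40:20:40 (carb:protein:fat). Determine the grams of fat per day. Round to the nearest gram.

Fat energy = 40% × 2292 = 916.8 kcal.
At 9 kcal/g: 916.8 ÷ 9 = 101.8667 g.

102 g/day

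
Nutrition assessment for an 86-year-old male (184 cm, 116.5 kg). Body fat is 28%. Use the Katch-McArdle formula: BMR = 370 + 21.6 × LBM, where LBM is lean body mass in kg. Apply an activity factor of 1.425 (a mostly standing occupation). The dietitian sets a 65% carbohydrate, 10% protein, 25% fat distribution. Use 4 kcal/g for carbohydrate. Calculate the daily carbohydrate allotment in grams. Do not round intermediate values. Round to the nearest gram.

505 g/day

LBM = 116.5 × (1 − 0.28) = 83.88 kg. Katch-McArdle: BMR = 370 + 21.6 × 83.88 = 2181.808 kcal/day.
TEE = 2181.808 × 1.425 = 3109.0764 kcal/day.
Carbohydrate energy = 65% × 3109.0764 = 2020.8997 kcal.
Carbohydrate = 2020.8997 ÷ 4 kcal/g = 505.2249 g.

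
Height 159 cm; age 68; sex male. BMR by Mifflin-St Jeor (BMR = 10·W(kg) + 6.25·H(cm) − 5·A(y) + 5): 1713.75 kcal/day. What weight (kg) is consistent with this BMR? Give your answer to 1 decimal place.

1713.75 = 10·W + 6.25(159) − 5(68) + 5
10·W = 1713.75 − 658.75 = 1055, so W = 105.5 kg.

105.5 kg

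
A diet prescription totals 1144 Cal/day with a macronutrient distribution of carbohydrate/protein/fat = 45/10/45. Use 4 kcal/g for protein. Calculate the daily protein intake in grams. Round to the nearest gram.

29 g/day

Protein energy = 10% × 1144 = 114.4 kcal.
At 4 kcal/g: 114.4 ÷ 4 = 28.6 g.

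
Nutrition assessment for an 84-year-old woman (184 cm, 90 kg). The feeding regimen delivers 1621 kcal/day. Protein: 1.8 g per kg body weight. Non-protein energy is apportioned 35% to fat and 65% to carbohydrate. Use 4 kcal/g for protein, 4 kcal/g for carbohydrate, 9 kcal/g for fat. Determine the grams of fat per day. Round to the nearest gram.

38 g/day

Protein = 1.8 × 90 = 162 g → 162 × 4 = 648 kcal.
Non-protein calories = 1621 − 648 = 973 kcal.
Fat: 35% × 973 = 340.55 kcal; carbohydrate: 632.45 kcal.
Fat: 340.55 kcal ÷ 9 kcal/g = 37.8389 g.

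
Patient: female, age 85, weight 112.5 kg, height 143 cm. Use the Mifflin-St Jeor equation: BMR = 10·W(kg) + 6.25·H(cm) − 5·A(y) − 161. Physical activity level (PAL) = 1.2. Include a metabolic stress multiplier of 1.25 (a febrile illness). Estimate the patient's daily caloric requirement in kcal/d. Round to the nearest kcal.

Mifflin-St Jeor (female): BMR = 10(112.5) + 6.25(143) − 5(85) − 161 = 1125 + 893.75 − 425 − 161 = 1432.75 kcal/day.
TEE = BMR × activity factor = 1432.75 × 1.2 = 1719.3 kcal/day.
Apply stress factor: 1719.3 × 1.25 = 2149.125 kcal/day.

2149 kcal/d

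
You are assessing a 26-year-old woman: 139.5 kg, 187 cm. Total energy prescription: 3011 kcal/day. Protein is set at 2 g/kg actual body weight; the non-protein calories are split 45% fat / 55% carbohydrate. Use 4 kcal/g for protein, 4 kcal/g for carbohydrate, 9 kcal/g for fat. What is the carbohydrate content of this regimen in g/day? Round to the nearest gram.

Protein = 2 × 139.5 = 279 g → 279 × 4 = 1116 kcal.
Non-protein calories = 3011 − 1116 = 1895 kcal.
Fat: 45% × 1895 = 852.75 kcal; carbohydrate: 1042.25 kcal.
Carbohydrate: 1042.25 kcal ÷ 4 kcal/g = 260.5625 g.

261 g/day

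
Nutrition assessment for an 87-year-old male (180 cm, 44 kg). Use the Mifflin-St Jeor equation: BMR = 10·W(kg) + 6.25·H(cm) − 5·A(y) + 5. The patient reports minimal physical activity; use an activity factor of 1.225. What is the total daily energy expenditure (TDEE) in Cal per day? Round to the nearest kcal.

Mifflin-St Jeor (male): BMR = 10(44) + 6.25(180) − 5(87) + 5 = 440 + 1125 − 435 + 5 = 1135 kcal/day.
TEE = BMR × activity factor = 1135 × 1.225 = 1390.375 kcal/day.

1390 Cal per day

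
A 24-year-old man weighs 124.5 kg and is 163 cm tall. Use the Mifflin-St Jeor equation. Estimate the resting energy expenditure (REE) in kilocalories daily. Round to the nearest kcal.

Mifflin-St Jeor (male): BMR = 10(124.5) + 6.25(163) − 5(24) + 5 = 1245 + 1018.75 − 120 + 5 = 2148.75 kcal/day.

2149 kilocalories daily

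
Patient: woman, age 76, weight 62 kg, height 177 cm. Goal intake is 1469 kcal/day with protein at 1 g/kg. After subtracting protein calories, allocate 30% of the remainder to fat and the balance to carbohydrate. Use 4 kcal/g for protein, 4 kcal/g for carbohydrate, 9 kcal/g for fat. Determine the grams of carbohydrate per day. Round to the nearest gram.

Protein = 1 × 62 = 62 g → 62 × 4 = 248 kcal.
Non-protein calories = 1469 − 248 = 1221 kcal.
Fat: 30% × 1221 = 366.3 kcal; carbohydrate: 854.7 kcal.
Carbohydrate: 854.7 kcal ÷ 4 kcal/g = 213.675 g.

214 g/day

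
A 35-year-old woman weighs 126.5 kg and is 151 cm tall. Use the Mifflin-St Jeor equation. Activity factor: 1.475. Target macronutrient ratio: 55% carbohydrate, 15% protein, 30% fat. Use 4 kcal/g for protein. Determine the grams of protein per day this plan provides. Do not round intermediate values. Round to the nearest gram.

Mifflin-St Jeor (female): BMR = 10(126.5) + 6.25(151) − 5(35) − 161 = 1265 + 943.75 − 175 − 161 = 1872.75 kcal/day.
TEE = 1872.75 × 1.475 = 2762.3063 kcal/day.
Protein energy = 15% × 2762.3063 = 414.3459 kcal.
Protein = 414.3459 ÷ 4 kcal/g = 103.5865 g.

104 g/day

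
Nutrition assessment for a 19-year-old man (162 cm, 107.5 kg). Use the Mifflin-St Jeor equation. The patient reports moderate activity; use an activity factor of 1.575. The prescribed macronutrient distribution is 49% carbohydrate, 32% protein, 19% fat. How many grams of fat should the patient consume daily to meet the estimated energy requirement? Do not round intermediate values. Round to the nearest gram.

Mifflin-St Jeor (male): BMR = 10(107.5) + 6.25(162) − 5(19) + 5 = 1075 + 1012.5 − 95 + 5 = 1997.5 kcal/day.
TEE = 1997.5 × 1.575 = 3146.0625 kcal/day.
Fat energy = 19% × 3146.0625 = 597.7519 kcal.
Fat = 597.7519 ÷ 9 kcal/g = 66.4169 g.

66 g/day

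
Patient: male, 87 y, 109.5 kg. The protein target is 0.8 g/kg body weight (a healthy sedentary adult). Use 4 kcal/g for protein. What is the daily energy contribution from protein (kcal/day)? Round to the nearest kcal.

Protein = 0.8 g/kg × 109.5 kg = 87.6 g/day.
Protein energy = 87.6 g × 4 kcal/g = 350.4 kcal/day.

350 kcal/day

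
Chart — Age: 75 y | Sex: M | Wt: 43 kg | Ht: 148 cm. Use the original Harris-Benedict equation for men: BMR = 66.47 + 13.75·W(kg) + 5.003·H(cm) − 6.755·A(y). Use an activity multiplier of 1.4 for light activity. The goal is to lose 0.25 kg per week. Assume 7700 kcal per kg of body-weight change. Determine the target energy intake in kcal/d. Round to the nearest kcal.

Harris-Benedict: BMR = 66.47 + 13.75(43) + 5.003(148) − 6.755(75) = 891.539 kcal/day.
TEE = 891.539 × 1.4 = 1248.1546 kcal/day.
Required daily deficit = 0.25 × 7700 ÷ 7 = 275 kcal/day.
Target intake = 1248.1546 − 275 = 973.1546 kcal/day.

973 kcal/d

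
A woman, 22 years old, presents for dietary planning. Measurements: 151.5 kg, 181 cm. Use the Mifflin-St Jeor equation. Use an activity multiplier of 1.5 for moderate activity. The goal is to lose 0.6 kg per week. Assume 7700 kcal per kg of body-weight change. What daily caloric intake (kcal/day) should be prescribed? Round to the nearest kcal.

2903 kcal/day

Mifflin-St Jeor (female): BMR = 10(151.5) + 6.25(181) − 5(22) − 161 = 1515 + 1131.25 − 110 − 161 = 2375.25 kcal/day.
TEE = 2375.25 × 1.5 = 3562.875 kcal/day.
Required daily deficit = 0.6 × 7700 ÷ 7 = 660 kcal/day.
Target intake = 3562.875 − 660 = 2902.875 kcal/day.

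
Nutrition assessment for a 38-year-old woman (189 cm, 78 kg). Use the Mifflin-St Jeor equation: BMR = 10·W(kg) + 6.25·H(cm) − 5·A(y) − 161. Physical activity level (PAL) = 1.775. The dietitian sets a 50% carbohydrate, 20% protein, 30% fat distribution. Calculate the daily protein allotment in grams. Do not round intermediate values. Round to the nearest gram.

Mifflin-St Jeor (female): BMR = 10(78) + 6.25(189) − 5(38) − 161 = 780 + 1181.25 − 190 − 161 = 1610.25 kcal/day.
TEE = 1610.25 × 1.775 = 2858.1938 kcal/day.
Protein energy = 20% × 2858.1938 = 571.6388 kcal.
Protein = 571.6388 ÷ 4 kcal/g = 142.9097 g.

143 g/day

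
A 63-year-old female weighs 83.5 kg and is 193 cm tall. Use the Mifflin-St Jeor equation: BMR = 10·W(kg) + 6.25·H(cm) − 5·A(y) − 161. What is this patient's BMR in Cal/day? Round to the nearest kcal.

1565 Cal/day

Mifflin-St Jeor (female): BMR = 10(83.5) + 6.25(193) − 5(63) − 161 = 835 + 1206.25 − 315 − 161 = 1565.25 kcal/day.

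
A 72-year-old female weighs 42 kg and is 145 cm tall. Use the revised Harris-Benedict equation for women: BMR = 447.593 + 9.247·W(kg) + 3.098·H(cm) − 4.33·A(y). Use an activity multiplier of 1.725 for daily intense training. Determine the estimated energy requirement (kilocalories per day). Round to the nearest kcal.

Harris-Benedict: BMR = 447.593 + 9.247(42) + 3.098(145) − 4.33(72) = 973.417 kcal/day.
TEE = BMR × activity factor = 973.417 × 1.725 = 1679.1443 kcal/day.

1679 kilocalories per day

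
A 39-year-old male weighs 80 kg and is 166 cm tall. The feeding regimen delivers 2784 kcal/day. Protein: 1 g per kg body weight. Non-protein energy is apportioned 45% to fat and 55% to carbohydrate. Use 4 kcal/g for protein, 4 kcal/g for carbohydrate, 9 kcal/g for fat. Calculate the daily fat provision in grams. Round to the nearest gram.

123 g/day

Protein = 1 × 80 = 80 g → 80 × 4 = 320 kcal.
Non-protein calories = 2784 − 320 = 2464 kcal.
Fat: 45% × 2464 = 1108.8 kcal; carbohydrate: 1355.2 kcal.
Fat: 1108.8 kcal ÷ 9 kcal/g = 123.2 g.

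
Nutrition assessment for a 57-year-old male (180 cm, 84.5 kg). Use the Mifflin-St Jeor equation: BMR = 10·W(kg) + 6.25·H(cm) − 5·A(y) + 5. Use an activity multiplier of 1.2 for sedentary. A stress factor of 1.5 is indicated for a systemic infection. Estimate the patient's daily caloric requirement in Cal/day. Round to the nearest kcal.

3042 Cal/day

Mifflin-St Jeor (male): BMR = 10(84.5) + 6.25(180) − 5(57) + 5 = 845 + 1125 − 285 + 5 = 1690 kcal/day.
TEE = BMR × activity factor = 1690 × 1.2 = 2028 kcal/day.
Apply stress factor: 2028 × 1.5 = 3042 kcal/day.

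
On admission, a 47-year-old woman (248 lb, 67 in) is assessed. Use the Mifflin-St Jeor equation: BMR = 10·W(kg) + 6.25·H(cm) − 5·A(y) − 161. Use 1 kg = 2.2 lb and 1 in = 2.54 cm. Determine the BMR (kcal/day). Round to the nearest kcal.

1795 kcal/day

Convert to metric: weight = 248 ÷ 2.2 = 112.7273 kg; height = 67 × 2.54 = 170.18 cm.
Mifflin-St Jeor (female): BMR = 10(112.7273) + 6.25(170.18) − 5(47) − 161 = 1127.2727 + 1063.625 − 235 − 161 = 1794.8977 kcal/day.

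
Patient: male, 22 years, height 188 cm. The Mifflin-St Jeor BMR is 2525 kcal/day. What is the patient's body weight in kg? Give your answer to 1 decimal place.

2525 = 10·W + 6.25(188) − 5(22) + 5
10·W = 2525 − 1070 = 1455, so W = 145.5 kg.

145.5 kg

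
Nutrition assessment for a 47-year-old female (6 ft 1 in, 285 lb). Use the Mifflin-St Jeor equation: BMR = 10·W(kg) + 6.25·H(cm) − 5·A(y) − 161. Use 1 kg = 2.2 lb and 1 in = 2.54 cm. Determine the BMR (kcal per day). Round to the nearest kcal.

Convert to metric: weight = 285 ÷ 2.2 = 129.5455 kg; height = (6×12 + 1) × 2.54 = 73 × 2.54 = 185.42 cm.
Mifflin-St Jeor (female): BMR = 10(129.5455) + 6.25(185.42) − 5(47) − 161 = 1295.4545 + 1158.875 − 235 − 161 = 2058.3295 kcal/day.

2058 kcal per day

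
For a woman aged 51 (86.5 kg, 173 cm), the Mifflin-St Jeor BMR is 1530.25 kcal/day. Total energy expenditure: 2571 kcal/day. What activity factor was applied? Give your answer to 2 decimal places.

Activity factor = TEE ÷ BMR = 2571 ÷ 1530.25 = 1.68.

1.68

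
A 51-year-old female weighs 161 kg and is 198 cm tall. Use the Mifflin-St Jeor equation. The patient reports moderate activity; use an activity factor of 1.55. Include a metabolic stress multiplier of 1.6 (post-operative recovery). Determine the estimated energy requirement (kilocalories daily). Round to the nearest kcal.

Mifflin-St Jeor (female): BMR = 10(161) + 6.25(198) − 5(51) − 161 = 1610 + 1237.5 − 255 − 161 = 2431.5 kcal/day.
TEE = BMR × activity factor = 2431.5 × 1.55 = 3768.825 kcal/day.
Apply stress factor: 3768.825 × 1.6 = 6030.12 kcal/day.

6030 kilocalories daily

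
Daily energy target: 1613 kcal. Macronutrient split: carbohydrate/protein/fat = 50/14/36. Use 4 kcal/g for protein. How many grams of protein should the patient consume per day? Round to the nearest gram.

Protein energy = 14% × 1613 = 225.82 kcal.
At 4 kcal/g: 225.82 ÷ 4 = 56.455 g.

56 g/day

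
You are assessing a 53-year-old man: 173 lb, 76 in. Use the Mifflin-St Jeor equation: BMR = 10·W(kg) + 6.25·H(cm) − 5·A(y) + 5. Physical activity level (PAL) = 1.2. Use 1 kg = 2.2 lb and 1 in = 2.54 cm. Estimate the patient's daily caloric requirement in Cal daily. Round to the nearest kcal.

Convert to metric: weight = 173 ÷ 2.2 = 78.6364 kg; height = 76 × 2.54 = 193.04 cm.
Mifflin-St Jeor (male): BMR = 10(78.6364) + 6.25(193.04) − 5(53) + 5 = 786.3636 + 1206.5 − 265 + 5 = 1732.8636 kcal/day.
TEE = BMR × activity factor = 1732.8636 × 1.2 = 2079.4364 kcal/day.

2079 Cal daily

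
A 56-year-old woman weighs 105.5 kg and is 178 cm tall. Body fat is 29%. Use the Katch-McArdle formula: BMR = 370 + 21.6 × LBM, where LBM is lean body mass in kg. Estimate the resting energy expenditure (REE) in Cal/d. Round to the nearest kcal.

LBM = 105.5 × (1 − 0.29) = 74.905 kg. Katch-McArdle: BMR = 370 + 21.6 × 74.905 = 1987.948 kcal/day.

1988 Cal/d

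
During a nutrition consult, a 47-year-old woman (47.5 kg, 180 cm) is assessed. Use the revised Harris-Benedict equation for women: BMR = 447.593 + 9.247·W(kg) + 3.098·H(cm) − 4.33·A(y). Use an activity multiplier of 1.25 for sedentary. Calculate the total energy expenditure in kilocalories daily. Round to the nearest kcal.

1551 kilocalories daily

Harris-Benedict: BMR = 447.593 + 9.247(47.5) + 3.098(180) − 4.33(47) = 1240.9555 kcal/day.
TEE = BMR × activity factor = 1240.9555 × 1.25 = 1551.1944 kcal/day.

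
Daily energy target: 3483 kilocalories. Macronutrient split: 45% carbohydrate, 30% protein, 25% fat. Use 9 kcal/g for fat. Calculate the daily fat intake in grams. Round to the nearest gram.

Fat energy = 25% × 3483 = 870.75 kcal.
At 9 kcal/g: 870.75 ÷ 9 = 96.75 g.

97 g/day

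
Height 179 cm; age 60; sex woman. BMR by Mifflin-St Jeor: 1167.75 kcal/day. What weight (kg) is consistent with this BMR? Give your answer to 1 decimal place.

51.0 kg

1167.75 = 10·W + 6.25(179) − 5(60) − 161
10·W = 1167.75 − 657.75 = 510, so W = 51 kg.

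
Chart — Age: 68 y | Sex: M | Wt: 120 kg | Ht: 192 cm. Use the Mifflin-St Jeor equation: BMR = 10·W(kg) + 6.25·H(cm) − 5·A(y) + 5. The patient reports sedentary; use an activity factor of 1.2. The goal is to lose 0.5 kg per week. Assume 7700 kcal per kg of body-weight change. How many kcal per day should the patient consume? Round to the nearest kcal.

1928 kcal per day

Mifflin-St Jeor (male): BMR = 10(120) + 6.25(192) − 5(68) + 5 = 1200 + 1200 − 340 + 5 = 2065 kcal/day.
TEE = 2065 × 1.2 = 2478 kcal/day.
Required daily deficit = 0.5 × 7700 ÷ 7 = 550 kcal/day.
Target intake = 2478 − 550 = 1928 kcal/day.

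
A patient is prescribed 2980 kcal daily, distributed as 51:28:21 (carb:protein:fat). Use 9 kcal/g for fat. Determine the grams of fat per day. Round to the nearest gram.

70 g/day

Fat energy = 21% × 2980 = 625.8 kcal.
At 9 kcal/g: 625.8 ÷ 9 = 69.5333 g.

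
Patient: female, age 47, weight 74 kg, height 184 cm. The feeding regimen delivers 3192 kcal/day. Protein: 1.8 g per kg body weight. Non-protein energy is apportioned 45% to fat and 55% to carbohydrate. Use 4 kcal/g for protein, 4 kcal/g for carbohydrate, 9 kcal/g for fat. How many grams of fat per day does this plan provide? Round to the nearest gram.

133 g/day

Protein = 1.8 × 74 = 133.2 g → 133.2 × 4 = 532.8 kcal.
Non-protein calories = 3192 − 532.8 = 2659.2 kcal.
Fat: 45% × 2659.2 = 1196.64 kcal; carbohydrate: 1462.56 kcal.
Fat: 1196.64 kcal ÷ 9 kcal/g = 132.96 g.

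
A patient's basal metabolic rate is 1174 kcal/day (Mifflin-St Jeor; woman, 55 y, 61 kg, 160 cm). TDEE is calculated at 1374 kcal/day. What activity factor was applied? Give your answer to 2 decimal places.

1.17

Activity factor = TEE ÷ BMR = 1374 ÷ 1174 = 1.17.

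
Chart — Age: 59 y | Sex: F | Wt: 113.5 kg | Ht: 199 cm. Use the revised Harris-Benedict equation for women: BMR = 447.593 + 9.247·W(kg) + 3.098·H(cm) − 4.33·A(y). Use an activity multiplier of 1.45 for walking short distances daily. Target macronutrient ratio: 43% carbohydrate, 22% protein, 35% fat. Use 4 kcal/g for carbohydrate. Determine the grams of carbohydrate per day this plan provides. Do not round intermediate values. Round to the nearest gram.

290 g/day

Harris-Benedict: BMR = 447.593 + 9.247(113.5) + 3.098(199) − 4.33(59) = 1858.1595 kcal/day.
TEE = 1858.1595 × 1.45 = 2694.3313 kcal/day.
Carbohydrate energy = 43% × 2694.3313 = 1158.5624 kcal.
Carbohydrate = 1158.5624 ÷ 4 kcal/g = 289.6406 g.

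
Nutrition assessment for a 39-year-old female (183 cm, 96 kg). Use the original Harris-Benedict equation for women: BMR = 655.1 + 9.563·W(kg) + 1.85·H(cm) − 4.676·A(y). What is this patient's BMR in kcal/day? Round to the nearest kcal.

Harris-Benedict: BMR = 655.1 + 9.563(96) + 1.85(183) − 4.676(39) = 1729.334 kcal/day.

1729 kcal/day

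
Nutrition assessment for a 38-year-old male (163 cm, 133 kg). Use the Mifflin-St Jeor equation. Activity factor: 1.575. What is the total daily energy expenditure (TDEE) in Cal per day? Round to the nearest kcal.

3408 Cal per day

Mifflin-St Jeor (male): BMR = 10(133) + 6.25(163) − 5(38) + 5 = 1330 + 1018.75 − 190 + 5 = 2163.75 kcal/day.
TEE = BMR × activity factor = 2163.75 × 1.575 = 3407.9063 kcal/day.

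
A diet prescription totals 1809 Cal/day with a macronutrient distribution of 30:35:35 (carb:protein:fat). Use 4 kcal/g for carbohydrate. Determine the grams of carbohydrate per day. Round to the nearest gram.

136 g/day

Carbohydrate energy = 30% × 1809 = 542.7 kcal.
At 4 kcal/g: 542.7 ÷ 4 = 135.675 g.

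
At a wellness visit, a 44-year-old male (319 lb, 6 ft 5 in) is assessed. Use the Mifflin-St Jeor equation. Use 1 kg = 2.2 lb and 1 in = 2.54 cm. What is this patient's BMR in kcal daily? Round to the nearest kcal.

2457 kcal daily

Convert to metric: weight = 319 ÷ 2.2 = 145 kg; height = (6×12 + 5) × 2.54 = 77 × 2.54 = 195.58 cm.
Mifflin-St Jeor (male): BMR = 10(145) + 6.25(195.58) − 5(44) + 5 = 1450 + 1222.375 − 220 + 5 = 2457.375 kcal/day.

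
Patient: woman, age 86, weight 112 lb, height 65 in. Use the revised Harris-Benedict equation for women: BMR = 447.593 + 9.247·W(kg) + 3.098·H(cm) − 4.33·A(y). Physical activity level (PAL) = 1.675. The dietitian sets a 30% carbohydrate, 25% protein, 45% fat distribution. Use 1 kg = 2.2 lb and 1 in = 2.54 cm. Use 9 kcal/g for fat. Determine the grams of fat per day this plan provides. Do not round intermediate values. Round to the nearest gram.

89 g/day

Convert to metric: weight = 112 ÷ 2.2 = 50.9091 kg; height = 65 × 2.54 = 165.1 cm.
Harris-Benedict: BMR = 447.593 + 9.247(50.9091) + 3.098(165.1) − 4.33(86) = 1057.4492 kcal/day.
TEE = 1057.4492 × 1.675 = 1771.2273 kcal/day.
Fat energy = 45% × 1771.2273 = 797.0523 kcal.
Fat = 797.0523 ÷ 9 kcal/g = 88.5614 g.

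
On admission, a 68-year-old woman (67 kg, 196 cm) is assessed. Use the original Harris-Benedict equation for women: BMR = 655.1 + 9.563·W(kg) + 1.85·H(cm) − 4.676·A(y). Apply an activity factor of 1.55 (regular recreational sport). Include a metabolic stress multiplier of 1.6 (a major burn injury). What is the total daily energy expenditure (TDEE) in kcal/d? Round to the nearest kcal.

3324 kcal/d

Harris-Benedict: BMR = 655.1 + 9.563(67) + 1.85(196) − 4.676(68) = 1340.453 kcal/day.
TEE = BMR × activity factor = 1340.453 × 1.55 = 2077.7022 kcal/day.
Apply stress factor: 2077.7022 × 1.6 = 3324.3234 kcal/day.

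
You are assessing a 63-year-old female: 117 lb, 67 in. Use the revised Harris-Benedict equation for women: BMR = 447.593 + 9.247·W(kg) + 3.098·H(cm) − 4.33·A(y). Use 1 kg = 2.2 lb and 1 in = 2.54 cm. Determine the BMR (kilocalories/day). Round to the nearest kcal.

Convert to metric: weight = 117 ÷ 2.2 = 53.1818 kg; height = 67 × 2.54 = 170.18 cm.
Harris-Benedict: BMR = 447.593 + 9.247(53.1818) + 3.098(170.18) − 4.33(63) = 1193.7929 kcal/day.

1194 kilocalories/day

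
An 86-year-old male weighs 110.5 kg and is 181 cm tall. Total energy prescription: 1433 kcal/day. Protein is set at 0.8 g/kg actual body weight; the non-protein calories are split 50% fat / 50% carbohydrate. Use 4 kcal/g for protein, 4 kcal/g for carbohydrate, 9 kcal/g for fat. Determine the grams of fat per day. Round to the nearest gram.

60 g/day

Protein = 0.8 × 110.5 = 88.4 g → 88.4 × 4 = 353.6 kcal.
Non-protein calories = 1433 − 353.6 = 1079.4 kcal.
Fat: 50% × 1079.4 = 539.7 kcal; carbohydrate: 539.7 kcal.
Fat: 539.7 kcal ÷ 9 kcal/g = 59.9667 g.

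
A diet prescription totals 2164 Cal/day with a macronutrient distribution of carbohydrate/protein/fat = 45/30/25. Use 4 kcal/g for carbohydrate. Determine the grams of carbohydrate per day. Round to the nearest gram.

243 g/day

Carbohydrate energy = 45% × 2164 = 973.8 kcal.
At 4 kcal/g: 973.8 ÷ 4 = 243.45 g.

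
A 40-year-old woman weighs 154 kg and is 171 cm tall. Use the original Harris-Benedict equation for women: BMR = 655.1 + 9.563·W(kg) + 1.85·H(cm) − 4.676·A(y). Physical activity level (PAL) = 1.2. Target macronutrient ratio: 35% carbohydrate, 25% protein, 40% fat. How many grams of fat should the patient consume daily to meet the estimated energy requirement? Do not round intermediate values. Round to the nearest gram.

120 g/day

Harris-Benedict: BMR = 655.1 + 9.563(154) + 1.85(171) − 4.676(40) = 2257.112 kcal/day.
TEE = 2257.112 × 1.2 = 2708.5344 kcal/day.
Fat energy = 40% × 2708.5344 = 1083.4138 kcal.
Fat = 1083.4138 ÷ 9 kcal/g = 120.3793 g.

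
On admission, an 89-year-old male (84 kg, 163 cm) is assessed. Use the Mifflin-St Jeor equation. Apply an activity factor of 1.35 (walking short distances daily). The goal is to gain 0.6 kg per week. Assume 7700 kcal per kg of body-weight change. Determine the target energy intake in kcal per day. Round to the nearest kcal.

2575 kcal per day

Mifflin-St Jeor (male): BMR = 10(84) + 6.25(163) − 5(89) + 5 = 840 + 1018.75 − 445 + 5 = 1418.75 kcal/day.
TEE = 1418.75 × 1.35 = 1915.3125 kcal/day.
Required daily surplus = 0.6 × 7700 ÷ 7 = 660 kcal/day.
Target intake = 1915.3125 + 660 = 2575.3125 kcal/day.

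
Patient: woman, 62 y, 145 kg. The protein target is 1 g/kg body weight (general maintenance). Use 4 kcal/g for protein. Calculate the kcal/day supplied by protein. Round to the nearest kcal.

Protein = 1 g/kg × 145 kg = 145 g/day.
Protein energy = 145 g × 4 kcal/g = 580 kcal/day.

580 kcal/day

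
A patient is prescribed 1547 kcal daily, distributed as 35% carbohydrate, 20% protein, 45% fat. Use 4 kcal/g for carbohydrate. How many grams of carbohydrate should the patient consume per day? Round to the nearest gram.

135 g/day

Carbohydrate energy = 35% × 1547 = 541.45 kcal.
At 4 kcal/g: 541.45 ÷ 4 = 135.3625 g.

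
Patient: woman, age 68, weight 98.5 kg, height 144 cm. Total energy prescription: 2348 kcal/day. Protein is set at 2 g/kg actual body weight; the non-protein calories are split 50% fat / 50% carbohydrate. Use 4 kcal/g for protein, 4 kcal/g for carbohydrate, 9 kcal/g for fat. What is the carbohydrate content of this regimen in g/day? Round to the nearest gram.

195 g/day

Protein = 2 × 98.5 = 197 g → 197 × 4 = 788 kcal.
Non-protein calories = 2348 − 788 = 1560 kcal.
Fat: 50% × 1560 = 780 kcal; carbohydrate: 780 kcal.
Carbohydrate: 780 kcal ÷ 4 kcal/g = 195 g.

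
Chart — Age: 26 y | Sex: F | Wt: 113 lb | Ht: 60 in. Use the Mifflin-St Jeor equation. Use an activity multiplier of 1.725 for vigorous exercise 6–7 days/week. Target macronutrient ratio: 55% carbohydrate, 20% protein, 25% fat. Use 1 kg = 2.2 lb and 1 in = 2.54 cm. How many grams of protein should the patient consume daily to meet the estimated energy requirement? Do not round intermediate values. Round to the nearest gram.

101 g/day

Convert to metric: weight = 113 ÷ 2.2 = 51.3636 kg; height = 60 × 2.54 = 152.4 cm.
Mifflin-St Jeor (female): BMR = 10(51.3636) + 6.25(152.4) − 5(26) − 161 = 513.6364 + 952.5 − 130 − 161 = 1175.1364 kcal/day.
TEE = 1175.1364 × 1.725 = 2027.1102 kcal/day.
Protein energy = 20% × 2027.1102 = 405.422 kcal.
Protein = 405.422 ÷ 4 kcal/g = 101.3555 g.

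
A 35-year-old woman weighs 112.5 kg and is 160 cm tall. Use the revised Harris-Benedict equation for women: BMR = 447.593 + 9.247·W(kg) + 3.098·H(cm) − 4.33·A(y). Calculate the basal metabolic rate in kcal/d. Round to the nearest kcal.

1832 kcal/d

Harris-Benedict: BMR = 447.593 + 9.247(112.5) + 3.098(160) − 4.33(35) = 1832.0105 kcal/day.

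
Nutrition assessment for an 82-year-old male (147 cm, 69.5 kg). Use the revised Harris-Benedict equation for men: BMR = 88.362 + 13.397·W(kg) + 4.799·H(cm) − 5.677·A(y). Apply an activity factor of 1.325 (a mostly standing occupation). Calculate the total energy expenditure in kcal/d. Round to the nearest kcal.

1669 kcal/d

Harris-Benedict: BMR = 88.362 + 13.397(69.5) + 4.799(147) − 5.677(82) = 1259.3925 kcal/day.
TEE = BMR × activity factor = 1259.3925 × 1.325 = 1668.6951 kcal/day.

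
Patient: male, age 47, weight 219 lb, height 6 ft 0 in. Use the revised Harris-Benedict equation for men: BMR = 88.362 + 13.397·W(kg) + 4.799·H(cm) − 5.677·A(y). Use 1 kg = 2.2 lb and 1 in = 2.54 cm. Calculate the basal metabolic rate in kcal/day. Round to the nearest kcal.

2033 kcal/day

Convert to metric: weight = 219 ÷ 2.2 = 99.5455 kg; height = (6×12 + 0) × 2.54 = 72 × 2.54 = 182.88 cm.
Harris-Benedict: BMR = 88.362 + 13.397(99.5455) + 4.799(182.88) − 5.677(47) = 2032.7946 kcal/day.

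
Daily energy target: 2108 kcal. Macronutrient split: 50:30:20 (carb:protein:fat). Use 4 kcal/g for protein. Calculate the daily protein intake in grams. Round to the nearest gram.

158 g/day

Protein energy = 30% × 2108 = 632.4 kcal.
At 4 kcal/g: 632.4 ÷ 4 = 158.1 g.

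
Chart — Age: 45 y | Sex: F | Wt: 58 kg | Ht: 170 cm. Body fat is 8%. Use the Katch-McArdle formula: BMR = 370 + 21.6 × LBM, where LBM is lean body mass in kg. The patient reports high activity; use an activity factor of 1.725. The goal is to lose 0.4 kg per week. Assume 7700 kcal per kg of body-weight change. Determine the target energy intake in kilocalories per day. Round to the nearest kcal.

LBM = 58 × (1 − 0.08) = 53.36 kg. Katch-McArdle: BMR = 370 + 21.6 × 53.36 = 1522.576 kcal/day.
TEE = 1522.576 × 1.725 = 2626.4436 kcal/day.
Required daily deficit = 0.4 × 7700 ÷ 7 = 440 kcal/day.
Target intake = 2626.4436 − 440 = 2186.4436 kcal/day.

2186 kilocalories per day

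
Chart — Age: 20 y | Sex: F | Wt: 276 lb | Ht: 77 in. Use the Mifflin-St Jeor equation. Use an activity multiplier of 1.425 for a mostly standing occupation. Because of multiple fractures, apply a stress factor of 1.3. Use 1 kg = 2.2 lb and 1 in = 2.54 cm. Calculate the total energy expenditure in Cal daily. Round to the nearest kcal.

Convert to metric: weight = 276 ÷ 2.2 = 125.4545 kg; height = 77 × 2.54 = 195.58 cm.
Mifflin-St Jeor (female): BMR = 10(125.4545) + 6.25(195.58) − 5(20) − 161 = 1254.5455 + 1222.375 − 100 − 161 = 2215.9205 kcal/day.
TEE = BMR × activity factor = 2215.9205 × 1.425 = 3157.6866 kcal/day.
Apply stress factor: 3157.6866 × 1.3 = 4104.9926 kcal/day.

4105 Cal daily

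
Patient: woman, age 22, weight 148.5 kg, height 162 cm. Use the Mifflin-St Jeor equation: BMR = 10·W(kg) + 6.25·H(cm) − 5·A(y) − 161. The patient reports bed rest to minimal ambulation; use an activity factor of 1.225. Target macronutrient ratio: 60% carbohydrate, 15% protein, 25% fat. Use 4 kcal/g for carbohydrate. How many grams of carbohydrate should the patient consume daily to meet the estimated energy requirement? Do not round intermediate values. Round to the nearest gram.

Mifflin-St Jeor (female): BMR = 10(148.5) + 6.25(162) − 5(22) − 161 = 1485 + 1012.5 − 110 − 161 = 2226.5 kcal/day.
TEE = 2226.5 × 1.225 = 2727.4625 kcal/day.
Carbohydrate energy = 60% × 2727.4625 = 1636.4775 kcal.
Carbohydrate = 1636.4775 ÷ 4 kcal/g = 409.1194 g.

409 g/day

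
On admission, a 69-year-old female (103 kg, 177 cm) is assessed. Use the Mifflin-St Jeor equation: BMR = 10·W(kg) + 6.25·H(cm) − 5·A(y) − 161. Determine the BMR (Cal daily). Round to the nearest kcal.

Mifflin-St Jeor (female): BMR = 10(103) + 6.25(177) − 5(69) − 161 = 1030 + 1106.25 − 345 − 161 = 1630.25 kcal/day.

1630 Cal daily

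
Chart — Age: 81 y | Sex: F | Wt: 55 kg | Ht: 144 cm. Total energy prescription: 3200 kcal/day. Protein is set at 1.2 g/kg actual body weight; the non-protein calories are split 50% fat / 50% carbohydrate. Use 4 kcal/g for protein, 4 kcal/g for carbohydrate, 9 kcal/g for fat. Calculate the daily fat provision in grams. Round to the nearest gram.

163 g/day

Protein = 1.2 × 55 = 66 g → 66 × 4 = 264 kcal.
Non-protein calories = 3200 − 264 = 2936 kcal.
Fat: 50% × 2936 = 1468 kcal; carbohydrate: 1468 kcal.
Fat: 1468 kcal ÷ 9 kcal/g = 163.1111 g.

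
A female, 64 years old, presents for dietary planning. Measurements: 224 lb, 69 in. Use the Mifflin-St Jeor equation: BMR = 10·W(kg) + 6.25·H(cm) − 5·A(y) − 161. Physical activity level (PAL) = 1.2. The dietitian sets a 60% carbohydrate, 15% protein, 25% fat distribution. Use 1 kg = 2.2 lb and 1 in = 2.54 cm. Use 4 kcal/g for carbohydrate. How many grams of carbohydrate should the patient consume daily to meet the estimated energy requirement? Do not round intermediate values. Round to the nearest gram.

294 g/day

Convert to metric: weight = 224 ÷ 2.2 = 101.8182 kg; height = 69 × 2.54 = 175.26 cm.
Mifflin-St Jeor (female): BMR = 10(101.8182) + 6.25(175.26) − 5(64) − 161 = 1018.1818 + 1095.375 − 320 − 161 = 1632.5568 kcal/day.
TEE = 1632.5568 × 1.2 = 1959.0682 kcal/day.
Carbohydrate energy = 60% × 1959.0682 = 1175.4409 kcal.
Carbohydrate = 1175.4409 ÷ 4 kcal/g = 293.8602 g.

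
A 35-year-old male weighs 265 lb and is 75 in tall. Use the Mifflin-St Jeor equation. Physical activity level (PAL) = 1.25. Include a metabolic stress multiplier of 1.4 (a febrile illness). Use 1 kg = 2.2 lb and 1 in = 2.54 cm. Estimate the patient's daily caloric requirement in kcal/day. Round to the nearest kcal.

Convert to metric: weight = 265 ÷ 2.2 = 120.4545 kg; height = 75 × 2.54 = 190.5 cm.
Mifflin-St Jeor (male): BMR = 10(120.4545) + 6.25(190.5) − 5(35) + 5 = 1204.5455 + 1190.625 − 175 + 5 = 2225.1705 kcal/day.
TEE = BMR × activity factor = 2225.1705 × 1.25 = 2781.4631 kcal/day.
Apply stress factor: 2781.4631 × 1.4 = 3894.0483 kcal/day.

3894 kcal/day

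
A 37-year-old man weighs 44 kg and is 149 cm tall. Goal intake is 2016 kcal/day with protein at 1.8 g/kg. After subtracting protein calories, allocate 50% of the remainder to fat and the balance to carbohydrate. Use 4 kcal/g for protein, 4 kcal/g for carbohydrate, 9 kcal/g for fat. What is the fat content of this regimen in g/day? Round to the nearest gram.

Protein = 1.8 × 44 = 79.2 g → 79.2 × 4 = 316.8 kcal.
Non-protein calories = 2016 − 316.8 = 1699.2 kcal.
Fat: 50% × 1699.2 = 849.6 kcal; carbohydrate: 849.6 kcal.
Fat: 849.6 kcal ÷ 9 kcal/g = 94.4 g.

94 g/day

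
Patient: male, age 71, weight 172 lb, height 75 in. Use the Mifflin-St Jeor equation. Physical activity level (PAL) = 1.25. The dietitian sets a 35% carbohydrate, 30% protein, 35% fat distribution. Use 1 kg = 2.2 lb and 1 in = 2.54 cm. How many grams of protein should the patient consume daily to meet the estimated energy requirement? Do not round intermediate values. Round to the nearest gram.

152 g/day

Convert to metric: weight = 172 ÷ 2.2 = 78.1818 kg; height = 75 × 2.54 = 190.5 cm.
Mifflin-St Jeor (male): BMR = 10(78.1818) + 6.25(190.5) − 5(71) + 5 = 781.8182 + 1190.625 − 355 + 5 = 1622.4432 kcal/day.
TEE = 1622.4432 × 1.25 = 2028.054 kcal/day.
Protein energy = 30% × 2028.054 = 608.4162 kcal.
Protein = 608.4162 ÷ 4 kcal/g = 152.104 g.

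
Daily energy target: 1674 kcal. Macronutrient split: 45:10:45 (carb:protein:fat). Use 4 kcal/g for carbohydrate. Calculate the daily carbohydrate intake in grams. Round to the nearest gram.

Carbohydrate energy = 45% × 1674 = 753.3 kcal.
At 4 kcal/g: 753.3 ÷ 4 = 188.325 g.

188 g/day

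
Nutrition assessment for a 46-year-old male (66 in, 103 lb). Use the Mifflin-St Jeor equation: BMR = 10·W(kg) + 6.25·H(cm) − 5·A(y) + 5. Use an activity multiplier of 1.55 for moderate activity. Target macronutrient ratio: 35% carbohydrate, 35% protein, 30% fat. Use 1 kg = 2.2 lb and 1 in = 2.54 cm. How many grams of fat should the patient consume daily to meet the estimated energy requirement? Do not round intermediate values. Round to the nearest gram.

67 g/day

Convert to metric: weight = 103 ÷ 2.2 = 46.8182 kg; height = 66 × 2.54 = 167.64 cm.
Mifflin-St Jeor (male): BMR = 10(46.8182) + 6.25(167.64) − 5(46) + 5 = 468.1818 + 1047.75 − 230 + 5 = 1290.9318 kcal/day.
TEE = 1290.9318 × 1.55 = 2000.9443 kcal/day.
Fat energy = 30% × 2000.9443 = 600.2833 kcal.
Fat = 600.2833 ÷ 9 kcal/g = 66.6981 g.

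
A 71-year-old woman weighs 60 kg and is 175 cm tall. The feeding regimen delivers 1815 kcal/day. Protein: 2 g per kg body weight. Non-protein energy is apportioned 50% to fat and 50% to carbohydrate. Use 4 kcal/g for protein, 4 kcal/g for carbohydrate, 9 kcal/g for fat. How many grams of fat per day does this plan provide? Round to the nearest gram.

74 g/day

Protein = 2 × 60 = 120 g → 120 × 4 = 480 kcal.
Non-protein calories = 1815 − 480 = 1335 kcal.
Fat: 50% × 1335 = 667.5 kcal; carbohydrate: 667.5 kcal.
Fat: 667.5 kcal ÷ 9 kcal/g = 74.1667 g.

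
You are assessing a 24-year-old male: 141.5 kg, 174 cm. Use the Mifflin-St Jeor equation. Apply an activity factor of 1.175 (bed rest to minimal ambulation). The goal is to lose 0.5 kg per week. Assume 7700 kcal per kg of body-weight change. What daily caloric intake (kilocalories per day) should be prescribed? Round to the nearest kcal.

Mifflin-St Jeor (male): BMR = 10(141.5) + 6.25(174) − 5(24) + 5 = 1415 + 1087.5 − 120 + 5 = 2387.5 kcal/day.
TEE = 2387.5 × 1.175 = 2805.3125 kcal/day.
Required daily deficit = 0.5 × 7700 ÷ 7 = 550 kcal/day.
Target intake = 2805.3125 − 550 = 2255.3125 kcal/day.

2255 kilocalories per day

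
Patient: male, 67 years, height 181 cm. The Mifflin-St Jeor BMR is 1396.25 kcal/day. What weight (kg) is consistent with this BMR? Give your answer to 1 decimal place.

59.5 kg

1396.25 = 10·W + 6.25(181) − 5(67) + 5
10·W = 1396.25 − 801.25 = 595, so W = 59.5 kg.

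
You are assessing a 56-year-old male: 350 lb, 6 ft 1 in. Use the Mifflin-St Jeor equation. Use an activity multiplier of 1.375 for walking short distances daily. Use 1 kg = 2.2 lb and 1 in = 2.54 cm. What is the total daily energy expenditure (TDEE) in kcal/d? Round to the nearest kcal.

Convert to metric: weight = 350 ÷ 2.2 = 159.0909 kg; height = (6×12 + 1) × 2.54 = 73 × 2.54 = 185.42 cm.
Mifflin-St Jeor (male): BMR = 10(159.0909) + 6.25(185.42) − 5(56) + 5 = 1590.9091 + 1158.875 − 280 + 5 = 2474.7841 kcal/day.
TEE = BMR × activity factor = 2474.7841 × 1.375 = 3402.8281 kcal/day.

3403 kcal/d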